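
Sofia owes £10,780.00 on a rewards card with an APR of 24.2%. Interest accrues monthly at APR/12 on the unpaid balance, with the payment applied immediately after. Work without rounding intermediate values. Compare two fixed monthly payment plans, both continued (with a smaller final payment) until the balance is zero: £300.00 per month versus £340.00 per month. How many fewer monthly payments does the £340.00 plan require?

Monthly rate r = 24.2%/12 = 2.01667% = 0.0201667.
At £300.00/mo: n = ⌈−ln(1 − rB₀/P)/ln(1+r)⌉ = 65 payments (last £179.64); total interest = total paid − £10,780.00 = £8,599.64.
At £340.00/mo: 52 payments (last £29.64); total interest £6,589.64.
Payments saved = 65 − 52 = 13.

13 fewer payments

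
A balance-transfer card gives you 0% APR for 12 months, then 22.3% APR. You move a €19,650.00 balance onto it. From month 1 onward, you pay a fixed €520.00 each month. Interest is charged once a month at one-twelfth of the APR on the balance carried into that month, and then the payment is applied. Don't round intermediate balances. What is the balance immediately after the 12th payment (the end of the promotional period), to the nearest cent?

€13,410.00

Promo months 1–12 at r₀ = 0%/12 = 0; months 13+ at r₁ = 22.3%/12 = 0.0185833.
After month 12 (no interest yet): B = €19,650.00 − 12·€520.00 = €13,410.00.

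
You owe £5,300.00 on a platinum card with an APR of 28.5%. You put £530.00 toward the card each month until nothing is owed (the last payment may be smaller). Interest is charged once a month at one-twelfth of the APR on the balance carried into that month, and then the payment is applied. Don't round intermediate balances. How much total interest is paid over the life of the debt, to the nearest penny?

Monthly rate r = 28.5%/12 = 2.375% = 0.02375.
Payoff takes n = ⌈−ln(1 − rB₀/P)/ln(1+r)⌉ = ⌈11.552⌉ = 12 payments; the last is £294.10.
Total paid = 11·£530.00 + £294.10 = £6,124.10.
Total interest = total paid − principal = £6,124.10 − £5,300.00 = £824.10.

£824.10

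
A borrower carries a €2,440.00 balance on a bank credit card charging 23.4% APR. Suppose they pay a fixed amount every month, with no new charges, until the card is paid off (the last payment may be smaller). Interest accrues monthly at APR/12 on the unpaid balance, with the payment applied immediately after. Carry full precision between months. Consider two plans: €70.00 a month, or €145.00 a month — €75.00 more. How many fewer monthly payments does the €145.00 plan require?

38 fewer payments

Monthly rate r = 23.4%/12 = 1.95% = 0.0195.
At €70.00/mo: n = ⌈−ln(1 − rB₀/P)/ln(1+r)⌉ = 59 payments (last €66.82); total interest = total paid − €2,440.00 = €1,686.82.
At €145.00/mo: 21 payments (last €86.35); total interest €546.35.
Payments saved = 59 − 21 = 38.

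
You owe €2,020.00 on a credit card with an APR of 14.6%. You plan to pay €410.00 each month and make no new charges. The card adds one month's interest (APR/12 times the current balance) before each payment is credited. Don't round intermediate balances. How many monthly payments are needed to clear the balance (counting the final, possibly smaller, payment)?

Monthly rate r = 14.6%/12 = 1.21667% = 0.0121667.
Recurrence: B ← B·(1+r) − €410.00.
Month 1: interest €24.58; balance after payment €1,634.58.
Month 2: interest €19.89; balance after payment €1,244.46.
Month 3: interest €15.14; balance after payment €849.60.
Month 4: interest €10.34; balance after payment €449.94.
Month 5: interest €5.47; balance after payment €45.42.
Month 6: interest €0.55; balance after payment €0.00.

6 payments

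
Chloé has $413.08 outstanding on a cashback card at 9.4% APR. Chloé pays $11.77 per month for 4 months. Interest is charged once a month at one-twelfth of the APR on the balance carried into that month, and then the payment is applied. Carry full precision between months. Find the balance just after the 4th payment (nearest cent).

Monthly rate r = 9.4%/12 = 0.783333% = 0.00783333.
Each month: B ← B·(1+r) − $11.77.
Month 1: interest $3.24; balance after payment $404.55.
Month 2: interest $3.17; balance after payment $395.94.
Month 3: interest $3.10; balance after payment $387.28.
Month 4: interest $3.03; balance after payment $378.54.

$378.54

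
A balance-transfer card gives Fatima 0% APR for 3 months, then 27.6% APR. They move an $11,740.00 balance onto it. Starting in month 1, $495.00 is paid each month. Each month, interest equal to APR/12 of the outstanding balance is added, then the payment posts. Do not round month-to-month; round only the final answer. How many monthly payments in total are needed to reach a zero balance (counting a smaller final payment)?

32 months

Promo months 1–3 at r₀ = 0%/12 = 0; months 4+ at r₁ = 27.6%/12 = 0.023.
After month 3 (no interest yet): B = $11,740.00 − 3·$495.00 = $10,255.00.
Then at r₁ with $495.00/mo: n₂ = −ln(1 − r₁·B/P)/ln(1+r₁) ≈ 28.46 → 29 more payments.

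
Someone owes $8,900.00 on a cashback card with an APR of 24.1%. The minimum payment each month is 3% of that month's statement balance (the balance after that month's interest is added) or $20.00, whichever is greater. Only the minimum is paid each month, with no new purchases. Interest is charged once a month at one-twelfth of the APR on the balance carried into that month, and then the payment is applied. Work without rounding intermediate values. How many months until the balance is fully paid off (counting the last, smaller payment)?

301 months

Monthly rate r = 24.1%/12 = 2.00833% = 0.0200833.
While 3% of the post-interest balance exceeds $20.00, each month B ← (B·(1+r))·(1 − 0.03), i.e. B shrinks by the factor (1+r)·0.97 = 0.98948.
This holds for months 1–247. Entering month 248 the balance is $653.15; 3% of the post-interest balance is now below $20.00, so the flat $20.00 minimum applies from here.
From month 248 a fixed $20.00 at rate r clears $653.15 in 54 more payments. Total: 247 + 54 = 301 months.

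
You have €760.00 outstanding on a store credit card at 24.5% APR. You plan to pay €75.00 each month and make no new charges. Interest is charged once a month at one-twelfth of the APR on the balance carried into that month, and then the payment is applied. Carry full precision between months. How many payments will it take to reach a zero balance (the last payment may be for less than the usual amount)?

12 payments

Monthly rate r = 24.5%/12 = 2.04167% = 0.0204167.
Recurrence: B ← B·(1+r) − €75.00.
Month 1: interest €15.52; balance after payment €700.52.
Month 2: interest €14.30; balance after payment €639.82.
Closed form: n = −ln(1 − rB₀/P)/ln(1+r) = −ln(0.79311)/ln(1.02042) ≈ 11.469, so the balance reaches zero during payment 12.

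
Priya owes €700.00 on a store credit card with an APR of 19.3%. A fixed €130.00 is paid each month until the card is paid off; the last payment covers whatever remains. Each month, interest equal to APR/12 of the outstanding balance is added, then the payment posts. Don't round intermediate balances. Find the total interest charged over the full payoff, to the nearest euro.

€38

Monthly rate r = 19.3%/12 = 1.60833% = 0.0160833.
Payoff takes n = ⌈−ln(1 − rB₀/P)/ln(1+r)⌉ = ⌈5.677⌉ = 6 payments; the last is €88.28.
Total paid = 5·€130.00 + €88.28 = €738.28.
Total interest = total paid − principal = €738.28 − €700.00 = €38.28.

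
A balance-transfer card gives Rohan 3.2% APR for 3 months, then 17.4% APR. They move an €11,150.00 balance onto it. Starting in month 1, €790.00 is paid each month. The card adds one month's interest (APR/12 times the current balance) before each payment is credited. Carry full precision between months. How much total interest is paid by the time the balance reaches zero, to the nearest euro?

€964

Promo months 1–3 at r₀ = 3.2%/12 = 0.00266667; months 4+ at r₁ = 17.4%/12 = 0.0145.
After month 3: iterate B ← B·(1+r₀) − €790.00 for 3 months → €8,863.11.
Then at r₁ with €790.00/mo: n₂ = −ln(1 − r₁·B/P)/ln(1+r₁) ≈ 12.33 → 13 more payments.
Total paid = 15·€790.00 + €264.41 = €12,114.41; interest = €12,114.41 − €11,150.00 = €964.41.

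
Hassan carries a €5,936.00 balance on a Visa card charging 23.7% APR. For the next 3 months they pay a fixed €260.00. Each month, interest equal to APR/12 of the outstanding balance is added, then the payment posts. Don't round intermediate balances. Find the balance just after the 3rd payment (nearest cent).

€5,499.19

Monthly rate r = 23.7%/12 = 1.975% = 0.01975.
Each month: B ← B·(1+r) − €260.00.
Month 1: interest €117.24; balance after payment €5,793.24.
Month 2: interest €114.42; balance after payment €5,647.65.
Month 3: interest €111.54; balance after payment €5,499.19.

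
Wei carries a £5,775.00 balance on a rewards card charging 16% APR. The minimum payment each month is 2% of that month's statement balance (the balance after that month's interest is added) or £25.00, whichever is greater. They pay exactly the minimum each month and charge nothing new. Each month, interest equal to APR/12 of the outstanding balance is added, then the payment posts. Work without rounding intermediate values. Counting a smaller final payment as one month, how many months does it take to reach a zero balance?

Monthly rate r = 16%/12 = 1.33333% = 0.0133333.
While 2% of the post-interest balance exceeds £25.00, each month B ← (B·(1+r))·(1 − 0.02), i.e. B shrinks by the factor (1+r)·0.98 = 0.99307.
This holds for months 1–222. Entering month 223 the balance is £1,232.42; 2% of the post-interest balance is now below £25.00, so the flat £25.00 minimum applies from here.
From month 223 a fixed £25.00 at rate r clears £1,232.42 in 81 more payments. Total: 222 + 81 = 303 months.

303 months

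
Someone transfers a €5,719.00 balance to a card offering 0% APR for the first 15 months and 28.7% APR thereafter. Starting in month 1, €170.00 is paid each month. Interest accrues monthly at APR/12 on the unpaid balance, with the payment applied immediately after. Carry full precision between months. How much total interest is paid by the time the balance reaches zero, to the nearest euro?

€1,077

Promo months 1–15 at r₀ = 0%/12 = 0; months 16+ at r₁ = 28.7%/12 = 0.0239167.
After month 15 (no interest yet): B = €5,719.00 − 15·€170.00 = €3,169.00.
Then at r₁ with €170.00/mo: n₂ = −ln(1 − r₁·B/P)/ln(1+r₁) ≈ 24.98 → 25 more payments.
Total paid = 39·€170.00 + €165.83 = €6,795.83; interest = €6,795.83 − €5,719.00 = €1,076.83.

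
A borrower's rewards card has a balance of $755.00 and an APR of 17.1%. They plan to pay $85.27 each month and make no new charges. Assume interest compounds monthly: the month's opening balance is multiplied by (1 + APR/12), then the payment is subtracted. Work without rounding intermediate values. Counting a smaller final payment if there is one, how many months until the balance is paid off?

10 months

Monthly rate r = 17.1%/12 = 1.425% = 0.01425.
Recurrence: B ← B·(1+r) − $85.27.
Month 1: interest $10.76; balance after payment $680.49.
Month 2: interest $9.70; balance after payment $604.92.
Closed form: n = −ln(1 − rB₀/P)/ln(1+r) = −ln(0.87383)/ln(1.01425) ≈ 9.532, so the balance reaches zero during payment 10.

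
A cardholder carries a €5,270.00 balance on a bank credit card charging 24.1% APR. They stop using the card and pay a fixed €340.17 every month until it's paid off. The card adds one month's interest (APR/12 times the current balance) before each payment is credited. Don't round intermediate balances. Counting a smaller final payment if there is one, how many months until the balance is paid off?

Monthly rate r = 24.1%/12 = 2.00833% = 0.0200833.
Recurrence: B ← B·(1+r) − €340.17.
Month 1: interest €105.84; balance after payment €5,035.67.
Month 2: interest €101.13; balance after payment €4,796.63.
Closed form: n = −ln(1 − rB₀/P)/ln(1+r) = −ln(0.68886)/ln(1.02008) ≈ 18.744, so the balance reaches zero during payment 19.

19 months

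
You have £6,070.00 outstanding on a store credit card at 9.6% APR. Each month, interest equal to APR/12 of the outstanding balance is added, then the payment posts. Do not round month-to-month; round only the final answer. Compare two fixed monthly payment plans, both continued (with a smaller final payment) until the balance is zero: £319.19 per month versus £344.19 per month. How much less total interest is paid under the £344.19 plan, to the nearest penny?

£41.69

Monthly rate r = 9.6%/12 = 0.8% = 0.008.
At £319.19/mo: n = ⌈−ln(1 − rB₀/P)/ln(1+r)⌉ = 21 payments (last £227.41); total interest = total paid − £6,070.00 = £541.21.
At £344.19/mo: 20 payments (last £29.91); total interest £499.52.
Interest saved = £541.21 − £499.52 = £41.69.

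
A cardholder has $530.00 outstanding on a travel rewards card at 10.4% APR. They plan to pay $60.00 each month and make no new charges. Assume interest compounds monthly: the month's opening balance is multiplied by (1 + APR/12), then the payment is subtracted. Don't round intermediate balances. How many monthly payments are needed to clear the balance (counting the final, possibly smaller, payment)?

Monthly rate r = 10.4%/12 = 0.866667% = 0.00866667.
Recurrence: B ← B·(1+r) − $60.00.
Month 1: interest $4.59; balance after payment $474.59.
Month 2: interest $4.11; balance after payment $418.71.
Closed form: n = −ln(1 − rB₀/P)/ln(1+r) = −ln(0.92344)/ln(1.00867) ≈ 9.230, so the balance reaches zero during payment 10.

10 payments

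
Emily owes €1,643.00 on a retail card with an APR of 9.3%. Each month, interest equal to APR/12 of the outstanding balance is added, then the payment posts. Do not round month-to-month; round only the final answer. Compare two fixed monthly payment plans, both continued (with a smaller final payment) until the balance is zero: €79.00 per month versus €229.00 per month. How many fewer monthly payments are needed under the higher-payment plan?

Monthly rate r = 9.3%/12 = 0.775% = 0.00775.
At €79.00/mo: n = ⌈−ln(1 − rB₀/P)/ln(1+r)⌉ = 23 payments (last €60.60); total interest = total paid − €1,643.00 = €155.60.
At €229.00/mo: 8 payments (last €94.20); total interest €54.20.
Payments saved = 23 − 8 = 15.

15 fewer payments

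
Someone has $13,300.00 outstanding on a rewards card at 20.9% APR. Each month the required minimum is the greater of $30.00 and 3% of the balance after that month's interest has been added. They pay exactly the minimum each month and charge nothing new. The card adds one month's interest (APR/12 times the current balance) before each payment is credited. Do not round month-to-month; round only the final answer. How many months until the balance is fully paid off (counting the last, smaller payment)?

247 months

Monthly rate r = 20.9%/12 = 1.74167% = 0.0174167.
While 3% of the post-interest balance exceeds $30.00, each month B ← (B·(1+r))·(1 − 0.03), i.e. B shrinks by the factor (1+r)·0.97 = 0.98689.
This holds for months 1–198. Entering month 199 the balance is $975.95; 3% of the post-interest balance is now below $30.00, so the flat $30.00 minimum applies from here.
From month 199 a fixed $30.00 at rate r clears $975.95 in 49 more payments. Total: 198 + 49 = 247 months.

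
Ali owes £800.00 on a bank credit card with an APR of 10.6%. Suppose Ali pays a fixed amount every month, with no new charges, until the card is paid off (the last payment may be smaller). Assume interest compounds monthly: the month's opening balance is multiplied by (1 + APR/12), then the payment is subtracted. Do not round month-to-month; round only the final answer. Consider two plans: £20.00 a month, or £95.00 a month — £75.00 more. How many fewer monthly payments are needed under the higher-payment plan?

41 fewer payments

Monthly rate r = 10.6%/12 = 0.883333% = 0.00883333.
At £20.00/mo: n = ⌈−ln(1 − rB₀/P)/ln(1+r)⌉ = 50 payments (last £11.37); total interest = total paid − £800.00 = £191.37.
At £95.00/mo: 9 payments (last £75.05); total interest £35.05.
Payments saved = 50 − 9 = 41.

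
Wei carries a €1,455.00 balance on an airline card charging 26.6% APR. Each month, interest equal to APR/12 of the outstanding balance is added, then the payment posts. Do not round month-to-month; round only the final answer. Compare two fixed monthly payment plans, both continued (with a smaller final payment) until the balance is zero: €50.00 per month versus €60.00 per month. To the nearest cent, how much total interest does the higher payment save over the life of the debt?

€251.64

Monthly rate r = 26.6%/12 = 2.21667% = 0.0221667.
At €50.00/mo: n = ⌈−ln(1 − rB₀/P)/ln(1+r)⌉ = 48 payments (last €12.24); total interest = total paid − €1,455.00 = €907.24.
At €60.00/mo: 36 payments (last €10.60); total interest €655.60.
Interest saved = €907.24 − €655.60 = €251.64.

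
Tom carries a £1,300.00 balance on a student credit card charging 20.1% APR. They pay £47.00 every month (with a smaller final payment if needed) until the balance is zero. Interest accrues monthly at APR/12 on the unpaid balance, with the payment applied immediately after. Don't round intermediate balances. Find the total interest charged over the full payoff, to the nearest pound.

£461

Monthly rate r = 20.1%/12 = 1.675% = 0.01675.
Payoff takes n = ⌈−ln(1 − rB₀/P)/ln(1+r)⌉ = ⌈37.463⌉ = 38 payments; the last is £21.87.
Total paid = 37·£47.00 + £21.87 = £1,760.87.
Total interest = total paid − principal = £1,760.87 − £1,300.00 = £460.87.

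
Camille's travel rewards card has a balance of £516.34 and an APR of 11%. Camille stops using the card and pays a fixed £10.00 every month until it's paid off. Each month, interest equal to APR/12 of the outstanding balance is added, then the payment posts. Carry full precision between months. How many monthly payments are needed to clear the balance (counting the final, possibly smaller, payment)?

71 payments

Monthly rate r = 11%/12 = 0.916667% = 0.00916667.
Recurrence: B ← B·(1+r) − £10.00.
Month 1: interest £4.73; balance after payment £511.07.
Month 2: interest £4.68; balance after payment £505.76.
Closed form: n = −ln(1 − rB₀/P)/ln(1+r) = −ln(0.52669)/ln(1.00917) ≈ 70.263, so the balance reaches zero during payment 71.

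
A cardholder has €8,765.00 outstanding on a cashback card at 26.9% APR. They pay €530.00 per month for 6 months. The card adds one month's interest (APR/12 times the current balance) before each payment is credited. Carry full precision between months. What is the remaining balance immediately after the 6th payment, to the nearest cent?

Monthly rate r = 26.9%/12 = 2.24167% = 0.0224167.
Each month: B ← B·(1+r) − €530.00.
Month 1: interest €196.48; balance after payment €8,431.48.
Month 2: interest €189.01; balance after payment €8,090.49.
Month 3: interest €181.36; balance after payment €7,741.85.
Month 4: interest €173.55; balance after payment €7,385.40.
Month 5: interest €165.56; balance after payment €7,020.95.
Month 6: interest €157.39; balance after payment €6,648.34.

€6,648.34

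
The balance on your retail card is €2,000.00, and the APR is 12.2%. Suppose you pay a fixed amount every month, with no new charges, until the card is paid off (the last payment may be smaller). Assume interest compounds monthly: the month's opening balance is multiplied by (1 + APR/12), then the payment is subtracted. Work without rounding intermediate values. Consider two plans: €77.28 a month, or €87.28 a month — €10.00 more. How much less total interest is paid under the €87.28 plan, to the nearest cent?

€44.10

Monthly rate r = 12.2%/12 = 1.01667% = 0.0101667.
At €77.28/mo: n = ⌈−ln(1 − rB₀/P)/ln(1+r)⌉ = 31 payments (last €14.27); total interest = total paid − €2,000.00 = €332.67.
At €87.28/mo: 27 payments (last €19.29); total interest €288.57.
Interest saved = €332.67 − €288.57 = €44.10.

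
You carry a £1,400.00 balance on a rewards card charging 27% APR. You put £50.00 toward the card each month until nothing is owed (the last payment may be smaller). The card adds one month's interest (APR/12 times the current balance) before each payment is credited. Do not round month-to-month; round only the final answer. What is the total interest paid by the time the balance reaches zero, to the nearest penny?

£834.33

Monthly rate r = 27%/12 = 2.25% = 0.0225.
Payoff takes n = ⌈−ln(1 − rB₀/P)/ln(1+r)⌉ = ⌈44.684⌉ = 45 payments; the last is £34.33.
Total paid = 44·£50.00 + £34.33 = £2,234.33.
Total interest = total paid − principal = £2,234.33 − £1,400.00 = £834.33.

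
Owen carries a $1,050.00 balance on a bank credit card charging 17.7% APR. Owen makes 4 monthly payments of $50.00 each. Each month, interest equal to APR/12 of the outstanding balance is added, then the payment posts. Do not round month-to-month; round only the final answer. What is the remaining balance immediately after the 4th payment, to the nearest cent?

Monthly rate r = 17.7%/12 = 1.475% = 0.01475.
Each month: B ← B·(1+r) − $50.00.
Month 1: interest $15.49; balance after payment $1,015.49.
Month 2: interest $14.98; balance after payment $980.47.
Month 3: interest $14.46; balance after payment $944.93.
Month 4: interest $13.94; balance after payment $908.87.

$908.87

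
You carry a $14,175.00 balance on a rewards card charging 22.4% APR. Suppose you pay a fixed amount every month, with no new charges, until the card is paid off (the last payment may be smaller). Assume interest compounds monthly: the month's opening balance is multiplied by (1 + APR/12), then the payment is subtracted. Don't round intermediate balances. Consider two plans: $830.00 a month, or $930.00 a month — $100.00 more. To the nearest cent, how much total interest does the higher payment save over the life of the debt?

Monthly rate r = 22.4%/12 = 1.86667% = 0.0186667.
At $830.00/mo: n = ⌈−ln(1 − rB₀/P)/ln(1+r)⌉ = 21 payments (last $629.73); total interest = total paid − $14,175.00 = $3,054.73.
At $930.00/mo: 19 payments (last $96.02); total interest $2,661.02.
Interest saved = $3,054.73 − $2,661.02 = $393.71.

$393.71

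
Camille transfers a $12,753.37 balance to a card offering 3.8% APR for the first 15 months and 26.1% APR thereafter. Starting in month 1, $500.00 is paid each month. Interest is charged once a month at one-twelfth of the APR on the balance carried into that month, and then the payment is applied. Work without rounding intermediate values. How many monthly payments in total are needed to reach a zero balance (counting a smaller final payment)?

Promo months 1–15 at r₀ = 3.8%/12 = 0.00316667; months 16+ at r₁ = 26.1%/12 = 0.02175.
After month 15: iterate B ← B·(1+r₀) − $500.00 for 15 months → $5,704.22.
Then at r₁ with $500.00/mo: n₂ = −ln(1 − r₁·B/P)/ln(1+r₁) ≈ 13.25 → 14 more payments.

29 months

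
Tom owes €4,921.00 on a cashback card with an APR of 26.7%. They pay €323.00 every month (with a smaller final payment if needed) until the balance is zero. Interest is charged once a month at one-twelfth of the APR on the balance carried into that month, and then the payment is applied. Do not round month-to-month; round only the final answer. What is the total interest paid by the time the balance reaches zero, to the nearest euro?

€1,156

Monthly rate r = 26.7%/12 = 2.225% = 0.02225.
Payoff takes n = ⌈−ln(1 − rB₀/P)/ln(1+r)⌉ = ⌈18.812⌉ = 19 payments; the last is €262.83.
Total paid = 18·€323.00 + €262.83 = €6,076.83.
Total interest = total paid − principal = €6,076.83 − €4,921.00 = €1,155.83.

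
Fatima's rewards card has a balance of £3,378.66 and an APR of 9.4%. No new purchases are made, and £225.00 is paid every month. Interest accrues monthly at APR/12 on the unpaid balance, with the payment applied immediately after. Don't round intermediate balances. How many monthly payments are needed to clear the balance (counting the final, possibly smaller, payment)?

17 payments

Monthly rate r = 9.4%/12 = 0.783333% = 0.00783333.
Recurrence: B ← B·(1+r) − £225.00.
Month 1: interest £26.47; balance after payment £3,180.13.
Month 2: interest £24.91; balance after payment £2,980.04.
Closed form: n = −ln(1 − rB₀/P)/ln(1+r) = −ln(0.88237)/ln(1.00783) ≈ 16.038, so the balance reaches zero during payment 17.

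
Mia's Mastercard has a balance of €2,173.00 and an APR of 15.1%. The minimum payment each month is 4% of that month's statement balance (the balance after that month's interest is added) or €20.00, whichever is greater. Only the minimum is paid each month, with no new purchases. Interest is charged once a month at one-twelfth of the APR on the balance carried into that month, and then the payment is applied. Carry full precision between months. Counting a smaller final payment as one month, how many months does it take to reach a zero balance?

83 months

Monthly rate r = 15.1%/12 = 1.25833% = 0.0125833.
While 4% of the post-interest balance exceeds €20.00, each month B ← (B·(1+r))·(1 − 0.04), i.e. B shrinks by the factor (1+r)·0.96 = 0.97208.
This holds for months 1–53. Entering month 54 the balance is €484.47; 4% of the post-interest balance is now below €20.00, so the flat €20.00 minimum applies from here.
From month 54 a fixed €20.00 at rate r clears €484.47 in 30 more payments. Total: 53 + 30 = 83 months.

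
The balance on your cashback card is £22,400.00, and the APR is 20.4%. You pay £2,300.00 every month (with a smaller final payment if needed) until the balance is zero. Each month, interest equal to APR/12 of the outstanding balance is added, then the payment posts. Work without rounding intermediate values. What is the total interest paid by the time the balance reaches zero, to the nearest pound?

£2,300

Monthly rate r = 20.4%/12 = 1.7% = 0.017.
Payoff takes n = ⌈−ln(1 − rB₀/P)/ln(1+r)⌉ = ⌈10.737⌉ = 11 payments; the last is £1,699.64.
Total paid = 10·£2,300.00 + £1,699.64 = £24,699.64.
Total interest = total paid − principal = £24,699.64 − £22,400.00 = £2,299.64.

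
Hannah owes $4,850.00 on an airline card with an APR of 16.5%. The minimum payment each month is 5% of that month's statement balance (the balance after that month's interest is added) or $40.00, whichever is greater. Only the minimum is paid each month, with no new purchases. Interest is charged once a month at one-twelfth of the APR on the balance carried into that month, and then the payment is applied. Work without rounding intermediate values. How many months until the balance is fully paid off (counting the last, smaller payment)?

72 months

Monthly rate r = 16.5%/12 = 1.375% = 0.01375.
While 5% of the post-interest balance exceeds $40.00, each month B ← (B·(1+r))·(1 − 0.05), i.e. B shrinks by the factor (1+r)·0.95 = 0.96306.
This holds for months 1–49. Entering month 50 the balance is $767.03; 5% of the post-interest balance is now below $40.00, so the flat $40.00 minimum applies from here.
From month 50 a fixed $40.00 at rate r clears $767.03 in 23 more payments. Total: 49 + 23 = 72 months.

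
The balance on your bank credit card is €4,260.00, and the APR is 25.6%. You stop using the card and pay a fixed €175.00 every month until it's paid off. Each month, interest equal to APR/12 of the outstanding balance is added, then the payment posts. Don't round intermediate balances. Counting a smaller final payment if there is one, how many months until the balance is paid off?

35 payments

Monthly rate r = 25.6%/12 = 2.13333% = 0.0213333.
Recurrence: B ← B·(1+r) − €175.00.
Month 1: interest €90.88; balance after payment €4,175.88.
Month 2: interest €89.09; balance after payment €4,089.97.
Closed form: n = −ln(1 − rB₀/P)/ln(1+r) = −ln(0.48069)/ln(1.02133) ≈ 34.703, so the balance reaches zero during payment 35.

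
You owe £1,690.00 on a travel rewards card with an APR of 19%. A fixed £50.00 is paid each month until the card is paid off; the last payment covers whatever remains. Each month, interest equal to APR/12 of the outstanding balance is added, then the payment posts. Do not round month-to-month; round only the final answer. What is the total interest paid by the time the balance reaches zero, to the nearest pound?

Monthly rate r = 19%/12 = 1.58333% = 0.0158333.
Payoff takes n = ⌈−ln(1 − rB₀/P)/ln(1+r)⌉ = ⌈48.766⌉ = 49 payments; the last is £38.36.
Total paid = 48·£50.00 + £38.36 = £2,438.36.
Total interest = total paid − principal = £2,438.36 − £1,690.00 = £748.36.

£748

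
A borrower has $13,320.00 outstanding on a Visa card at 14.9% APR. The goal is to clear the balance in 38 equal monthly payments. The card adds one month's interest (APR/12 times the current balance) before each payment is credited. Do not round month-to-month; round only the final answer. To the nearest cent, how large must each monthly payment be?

$441.83

Monthly rate r = 14.9%/12 = 1.24167% = 0.0124167.
Level-payment amortization: P = B₀·r / (1 − (1+r)^(−n)) = 13320.00·0.0124167 / (1 − 1.01242^(−38)).
Denominator 1 − (1+r)^(−38) = 0.374327407.
P = 165.39 / 0.374327407 ≈ 441.83.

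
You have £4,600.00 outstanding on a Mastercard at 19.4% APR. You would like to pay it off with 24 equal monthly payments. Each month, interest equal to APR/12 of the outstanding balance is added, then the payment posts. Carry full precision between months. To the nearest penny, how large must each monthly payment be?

£232.77

Monthly rate r = 19.4%/12 = 1.61667% = 0.0161667.
Level-payment amortization: P = B₀·r / (1 − (1+r)^(−n)) = 4600.00·0.0161667 / (1 − 1.01617^(−24)).
Denominator 1 − (1+r)^(−24) = 0.319479318.
P = 74.3667 / 0.319479318 ≈ 232.77.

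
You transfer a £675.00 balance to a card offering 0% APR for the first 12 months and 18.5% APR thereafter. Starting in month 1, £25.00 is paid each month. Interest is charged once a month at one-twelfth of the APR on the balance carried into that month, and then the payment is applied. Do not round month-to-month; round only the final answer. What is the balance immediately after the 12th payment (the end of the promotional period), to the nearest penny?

£375.00

Promo months 1–12 at r₀ = 0%/12 = 0; months 13+ at r₁ = 18.5%/12 = 0.0154167.
After month 12 (no interest yet): B = £675.00 − 12·£25.00 = £375.00.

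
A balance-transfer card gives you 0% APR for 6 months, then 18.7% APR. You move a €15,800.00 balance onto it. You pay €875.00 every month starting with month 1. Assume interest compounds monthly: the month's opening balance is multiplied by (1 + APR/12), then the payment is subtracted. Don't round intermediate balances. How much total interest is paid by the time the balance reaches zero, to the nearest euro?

€1,228

Promo months 1–6 at r₀ = 0%/12 = 0; months 7+ at r₁ = 18.7%/12 = 0.0155833.
After month 6 (no interest yet): B = €15,800.00 − 6·€875.00 = €10,550.00.
Then at r₁ with €875.00/mo: n₂ = −ln(1 − r₁·B/P)/ln(1+r₁) ≈ 13.46 → 14 more payments.
Total paid = 19·€875.00 + €403.38 = €17,028.38; interest = €17,028.38 − €15,800.00 = €1,228.38.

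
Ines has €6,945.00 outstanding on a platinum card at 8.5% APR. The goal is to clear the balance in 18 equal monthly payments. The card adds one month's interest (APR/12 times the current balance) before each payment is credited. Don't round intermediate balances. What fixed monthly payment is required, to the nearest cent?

Monthly rate r = 8.5%/12 = 0.708333% = 0.00708333.
Level-payment amortization: P = B₀·r / (1 − (1+r)^(−n)) = 6945.00·0.00708333 / (1 − 1.00708^(−18)).
Denominator 1 − (1+r)^(−18) = 0.119310855.
P = 49.1937 / 0.119310855 ≈ 412.32.

€412.32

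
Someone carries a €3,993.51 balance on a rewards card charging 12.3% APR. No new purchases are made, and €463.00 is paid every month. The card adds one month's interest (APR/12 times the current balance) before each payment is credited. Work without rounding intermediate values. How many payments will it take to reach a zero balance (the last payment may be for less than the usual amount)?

Monthly rate r = 12.3%/12 = 1.025% = 0.01025.
Recurrence: B ← B·(1+r) − €463.00.
Month 1: interest €40.93; balance after payment €3,571.44.
Month 2: interest €36.61; balance after payment €3,145.05.
Closed form: n = −ln(1 − rB₀/P)/ln(1+r) = −ln(0.91159)/ln(1.01025) ≈ 9.077, so the balance reaches zero during payment 10.

10 payments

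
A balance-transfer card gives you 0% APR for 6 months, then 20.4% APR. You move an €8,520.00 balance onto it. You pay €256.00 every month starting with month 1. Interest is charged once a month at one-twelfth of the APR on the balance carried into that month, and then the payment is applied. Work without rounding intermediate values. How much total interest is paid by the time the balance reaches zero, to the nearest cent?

Promo months 1–6 at r₀ = 0%/12 = 0; months 7+ at r₁ = 20.4%/12 = 0.017.
After month 6 (no interest yet): B = €8,520.00 − 6·€256.00 = €6,984.00.
Then at r₁ with €256.00/mo: n₂ = −ln(1 − r₁·B/P)/ln(1+r₁) ≈ 36.97 → 37 more payments.
Total paid = 42·€256.00 + €248.46 = €11,000.46; interest = €11,000.46 − €8,520.00 = €2,480.46.

€2,480.46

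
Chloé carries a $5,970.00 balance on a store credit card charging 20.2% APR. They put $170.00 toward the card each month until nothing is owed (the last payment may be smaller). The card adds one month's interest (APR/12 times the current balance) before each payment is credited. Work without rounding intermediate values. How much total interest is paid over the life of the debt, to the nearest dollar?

$3,139

Monthly rate r = 20.2%/12 = 1.68333% = 0.0168333.
Payoff takes n = ⌈−ln(1 − rB₀/P)/ln(1+r)⌉ = ⌈53.579⌉ = 54 payments; the last is $98.71.
Total paid = 53·$170.00 + $98.71 = $9,108.71.
Total interest = total paid − principal = $9,108.71 − $5,970.00 = $3,138.71.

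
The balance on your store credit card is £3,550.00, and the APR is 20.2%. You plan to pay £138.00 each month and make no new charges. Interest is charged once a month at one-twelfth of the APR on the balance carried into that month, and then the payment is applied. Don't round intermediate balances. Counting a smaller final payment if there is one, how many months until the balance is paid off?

Monthly rate r = 20.2%/12 = 1.68333% = 0.0168333.
Recurrence: B ← B·(1+r) − £138.00.
Month 1: interest £59.76; balance after payment £3,471.76.
Month 2: interest £58.44; balance after payment £3,392.20.
Closed form: n = −ln(1 − rB₀/P)/ln(1+r) = −ln(0.56697)/ln(1.01683) ≈ 33.993, so the balance reaches zero during payment 34.

34 months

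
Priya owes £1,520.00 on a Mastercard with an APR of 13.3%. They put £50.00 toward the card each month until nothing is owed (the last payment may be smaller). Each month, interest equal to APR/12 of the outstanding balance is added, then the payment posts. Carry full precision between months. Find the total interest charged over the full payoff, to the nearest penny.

Monthly rate r = 13.3%/12 = 1.10833% = 0.0110833.
Payoff takes n = ⌈−ln(1 − rB₀/P)/ln(1+r)⌉ = ⌈37.277⌉ = 38 payments; the last is £13.90.
Total paid = 37·£50.00 + £13.90 = £1,863.90.
Total interest = total paid − principal = £1,863.90 − £1,520.00 = £343.90.

£343.90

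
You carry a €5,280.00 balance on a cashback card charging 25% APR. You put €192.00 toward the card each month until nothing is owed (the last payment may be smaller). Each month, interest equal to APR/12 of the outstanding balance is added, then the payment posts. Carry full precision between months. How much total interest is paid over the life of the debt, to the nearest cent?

Monthly rate r = 25%/12 = 2.08333% = 0.0208333.
Payoff takes n = ⌈−ln(1 − rB₀/P)/ln(1+r)⌉ = ⌈41.261⌉ = 42 payments; the last is €50.53.
Total paid = 41·€192.00 + €50.53 = €7,922.53.
Total interest = total paid − principal = €7,922.53 − €5,280.00 = €2,642.53.

€2,642.53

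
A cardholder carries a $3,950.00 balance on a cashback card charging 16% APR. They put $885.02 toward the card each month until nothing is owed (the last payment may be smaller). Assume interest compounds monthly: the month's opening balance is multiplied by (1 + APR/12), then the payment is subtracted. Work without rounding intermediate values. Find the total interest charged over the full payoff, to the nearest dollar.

Monthly rate r = 16%/12 = 1.33333% = 0.0133333.
Payoff takes n = ⌈−ln(1 − rB₀/P)/ln(1+r)⌉ = ⌈4.632⌉ = 5 payments; the last is $560.78.
Total paid = 4·$885.02 + $560.78 = $4,100.86.
Total interest = total paid − principal = $4,100.86 − $3,950.00 = $150.86.

$151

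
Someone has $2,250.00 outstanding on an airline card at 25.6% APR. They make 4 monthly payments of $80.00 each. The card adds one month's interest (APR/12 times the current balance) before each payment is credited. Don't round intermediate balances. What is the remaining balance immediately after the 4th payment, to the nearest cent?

$2,117.85

Monthly rate r = 25.6%/12 = 2.13333% = 0.0213333.
Each month: B ← B·(1+r) − $80.00.
Month 1: interest $48.00; balance after payment $2,218.00.
Month 2: interest $47.32; balance after payment $2,185.32.
Month 3: interest $46.62; balance after payment $2,151.94.
Month 4: interest $45.91; balance after payment $2,117.85.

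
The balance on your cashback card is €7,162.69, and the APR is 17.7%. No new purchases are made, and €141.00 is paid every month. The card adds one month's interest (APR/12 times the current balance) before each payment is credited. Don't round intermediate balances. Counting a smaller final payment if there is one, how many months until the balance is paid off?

95 payments

Monthly rate r = 17.7%/12 = 1.475% = 0.01475.
Recurrence: B ← B·(1+r) − €141.00.
Month 1: interest €105.65; balance after payment €7,127.34.
Month 2: interest €105.13; balance after payment €7,091.47.
Closed form: n = −ln(1 − rB₀/P)/ln(1+r) = −ln(0.25071)/ln(1.01475) ≈ 94.483, so the balance reaches zero during payment 95.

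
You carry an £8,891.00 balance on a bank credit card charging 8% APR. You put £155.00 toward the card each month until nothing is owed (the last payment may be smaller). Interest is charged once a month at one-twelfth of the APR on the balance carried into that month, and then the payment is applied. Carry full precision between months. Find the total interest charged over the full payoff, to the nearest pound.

£2,351

Monthly rate r = 8%/12 = 0.666667% = 0.00666667.
Payoff takes n = ⌈−ln(1 − rB₀/P)/ln(1+r)⌉ = ⌈72.530⌉ = 73 payments; the last is £82.27.
Total paid = 72·£155.00 + £82.27 = £11,242.27.
Total interest = total paid − principal = £11,242.27 − £8,891.00 = £2,351.27.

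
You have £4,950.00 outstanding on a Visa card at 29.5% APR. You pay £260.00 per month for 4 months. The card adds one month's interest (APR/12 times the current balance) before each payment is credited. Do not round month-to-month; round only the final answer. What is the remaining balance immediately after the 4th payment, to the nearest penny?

Monthly rate r = 29.5%/12 = 2.45833% = 0.0245833.
Each month: B ← B·(1+r) − £260.00.
Month 1: interest £121.69; balance after payment £4,811.69.
Month 2: interest £118.29; balance after payment £4,669.97.
Month 3: interest £114.80; balance after payment £4,524.78.
Month 4: interest £111.23; balance after payment £4,376.01.

£4,376.01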